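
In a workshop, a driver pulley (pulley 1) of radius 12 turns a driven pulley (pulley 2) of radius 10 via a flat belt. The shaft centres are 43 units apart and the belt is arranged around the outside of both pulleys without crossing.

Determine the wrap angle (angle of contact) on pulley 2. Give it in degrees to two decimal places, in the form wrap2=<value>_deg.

open belt: β = asin((r2−r1)/C) = asin(-2/43) = -2.6659°
wrap1 = π − 2β = 185.3318°
wrap2 = π + 2β = 174.6682°

wrap2=174.67_deg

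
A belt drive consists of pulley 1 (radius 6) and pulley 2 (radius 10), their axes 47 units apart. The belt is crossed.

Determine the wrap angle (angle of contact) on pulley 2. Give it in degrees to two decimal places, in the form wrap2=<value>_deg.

crossed belt: β = asin((r1+r2)/C) = asin(16/47) = 19.9028°
wrap1 = wrap2 = π + 2β = 219.8056°

wrap2=219.81_deg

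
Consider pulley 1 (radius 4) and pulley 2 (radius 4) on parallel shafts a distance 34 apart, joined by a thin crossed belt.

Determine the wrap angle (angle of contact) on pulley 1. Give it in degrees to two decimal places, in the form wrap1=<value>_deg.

crossed belt: β = asin((r1+r2)/C) = asin(8/34) = 13.6090°
wrap1 = wrap2 = π + 2β = 207.2179°

wrap1=207.22_deg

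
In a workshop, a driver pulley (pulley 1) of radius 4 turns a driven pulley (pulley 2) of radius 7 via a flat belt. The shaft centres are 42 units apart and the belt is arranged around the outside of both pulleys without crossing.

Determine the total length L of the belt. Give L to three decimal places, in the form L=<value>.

L=118.772

open belt: β = asin((r2−r1)/C) = asin(3/42) = 4.0960°
wrap1 = π − 2β = 171.8079°
wrap2 = π + 2β = 188.1921°
tangent length = C·cosβ = 41.8927
L = r1·wrap1 + r2·wrap2 + 2·C·cosβ = 4·2.9986 + 7·3.2846 + 2·41.8927 = 118.7719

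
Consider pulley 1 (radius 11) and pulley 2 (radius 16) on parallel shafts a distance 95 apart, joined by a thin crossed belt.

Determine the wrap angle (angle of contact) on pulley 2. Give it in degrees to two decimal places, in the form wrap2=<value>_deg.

crossed belt: β = asin((r1+r2)/C) = asin(27/95) = 16.5117°
wrap1 = wrap2 = π + 2β = 213.0233°

wrap2=213.02_deg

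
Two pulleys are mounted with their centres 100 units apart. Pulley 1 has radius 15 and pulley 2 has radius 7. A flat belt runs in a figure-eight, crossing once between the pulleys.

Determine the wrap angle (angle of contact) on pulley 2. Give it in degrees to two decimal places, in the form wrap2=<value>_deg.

wrap2=205.42_deg

crossed belt: β = asin((r1+r2)/C) = asin(22/100) = 12.7090°
wrap1 = wrap2 = π + 2β = 205.4181°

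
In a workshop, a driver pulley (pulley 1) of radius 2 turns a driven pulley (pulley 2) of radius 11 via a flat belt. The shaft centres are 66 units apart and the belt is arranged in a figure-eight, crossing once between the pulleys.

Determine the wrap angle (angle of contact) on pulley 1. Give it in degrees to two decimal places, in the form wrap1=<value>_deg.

crossed belt: β = asin((r1+r2)/C) = asin(13/66) = 11.3598°
wrap1 = wrap2 = π + 2β = 202.7196°

wrap1=202.72_deg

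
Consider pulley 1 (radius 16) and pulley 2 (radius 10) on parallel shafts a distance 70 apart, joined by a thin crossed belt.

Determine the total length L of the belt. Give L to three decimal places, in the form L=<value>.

L=231.454

crossed belt: β = asin((r1+r2)/C) = asin(26/70) = 21.8037°
wrap1 = wrap2 = π + 2β = 223.6075°
tangent length = C·cosβ = 64.9923
L = (r1+r2)·wrap + 2·C·cosβ = 26·3.9027 + 2·64.9923 = 231.4545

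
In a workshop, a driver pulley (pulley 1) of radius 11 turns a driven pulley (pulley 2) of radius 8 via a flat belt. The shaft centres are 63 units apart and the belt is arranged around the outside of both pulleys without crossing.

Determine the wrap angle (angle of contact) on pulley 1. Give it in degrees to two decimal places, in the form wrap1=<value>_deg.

wrap1=185.46_deg

open belt: β = asin((r2−r1)/C) = asin(-3/63) = -2.7294°
wrap1 = π − 2β = 185.4588°
wrap2 = π + 2β = 174.5412°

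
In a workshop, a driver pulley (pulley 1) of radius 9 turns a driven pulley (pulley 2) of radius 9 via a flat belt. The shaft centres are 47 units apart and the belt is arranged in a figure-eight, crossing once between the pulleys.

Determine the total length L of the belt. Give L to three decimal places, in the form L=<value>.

crossed belt: β = asin((r1+r2)/C) = asin(18/47) = 22.5183°
wrap1 = wrap2 = π + 2β = 225.0366°
tangent length = C·cosβ = 43.4166
L = (r1+r2)·wrap + 2·C·cosβ = 18·3.9276 + 2·43.4166 = 157.5305

L=157.531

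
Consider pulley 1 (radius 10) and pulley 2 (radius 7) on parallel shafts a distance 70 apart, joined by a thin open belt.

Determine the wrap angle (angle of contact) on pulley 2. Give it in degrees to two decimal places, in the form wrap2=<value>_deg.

open belt: β = asin((r2−r1)/C) = asin(-3/70) = -2.4563°
wrap1 = π − 2β = 184.9126°
wrap2 = π + 2β = 175.0874°

wrap2=175.09_deg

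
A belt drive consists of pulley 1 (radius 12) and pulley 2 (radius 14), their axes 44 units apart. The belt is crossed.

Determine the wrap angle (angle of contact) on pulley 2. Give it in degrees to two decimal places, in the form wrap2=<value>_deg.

wrap2=252.44_deg

crossed belt: β = asin((r1+r2)/C) = asin(26/44) = 36.2215°
wrap1 = wrap2 = π + 2β = 252.4431°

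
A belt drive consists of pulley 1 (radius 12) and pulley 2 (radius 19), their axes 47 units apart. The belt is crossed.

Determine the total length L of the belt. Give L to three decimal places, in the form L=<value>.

crossed belt: β = asin((r1+r2)/C) = asin(31/47) = 41.2674°
wrap1 = wrap2 = π + 2β = 262.5349°
tangent length = C·cosβ = 35.3270
L = (r1+r2)·wrap + 2·C·cosβ = 31·4.5821 + 2·35.3270 = 212.6991

L=212.699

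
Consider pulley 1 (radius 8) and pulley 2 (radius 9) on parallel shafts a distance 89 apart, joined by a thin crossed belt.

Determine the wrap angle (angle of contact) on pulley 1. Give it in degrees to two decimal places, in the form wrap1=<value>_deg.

crossed belt: β = asin((r1+r2)/C) = asin(17/89) = 11.0118°
wrap1 = wrap2 = π + 2β = 202.0236°

wrap1=202.02_deg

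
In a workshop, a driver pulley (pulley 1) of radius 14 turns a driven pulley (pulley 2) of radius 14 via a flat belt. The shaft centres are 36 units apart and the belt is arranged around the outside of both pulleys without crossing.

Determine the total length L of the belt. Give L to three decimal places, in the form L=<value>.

L=159.965

open belt: β = asin((r2−r1)/C) = asin(0/36) = 0.0000°
wrap1 = π − 2β = 180.0000°
wrap2 = π + 2β = 180.0000°
tangent length = C·cosβ = 36.0000
L = r1·wrap1 + r2·wrap2 + 2·C·cosβ = 14·3.1416 + 14·3.1416 + 2·36.0000 = 159.9646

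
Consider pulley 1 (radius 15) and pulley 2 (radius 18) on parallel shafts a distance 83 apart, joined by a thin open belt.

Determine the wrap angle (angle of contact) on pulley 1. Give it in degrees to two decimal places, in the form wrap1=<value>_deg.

wrap1=175.86_deg

open belt: β = asin((r2−r1)/C) = asin(3/83) = 2.0714°
wrap1 = π − 2β = 175.8572°
wrap2 = π + 2β = 184.1428°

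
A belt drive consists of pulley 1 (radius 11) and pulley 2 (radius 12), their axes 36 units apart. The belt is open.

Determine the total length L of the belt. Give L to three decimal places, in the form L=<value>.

L=144.284

open belt: β = asin((r2−r1)/C) = asin(1/36) = 1.5918°
wrap1 = π − 2β = 176.8165°
wrap2 = π + 2β = 183.1835°
tangent length = C·cosβ = 35.9861
L = r1·wrap1 + r2·wrap2 + 2·C·cosβ = 11·3.0860 + 12·3.1972 + 2·35.9861 = 144.2844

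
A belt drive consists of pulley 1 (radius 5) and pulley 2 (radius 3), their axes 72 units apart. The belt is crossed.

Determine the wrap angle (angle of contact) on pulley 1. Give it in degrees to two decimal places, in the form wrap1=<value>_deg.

crossed belt: β = asin((r1+r2)/C) = asin(8/72) = 6.3794°
wrap1 = wrap2 = π + 2β = 192.7587°

wrap1=192.76_deg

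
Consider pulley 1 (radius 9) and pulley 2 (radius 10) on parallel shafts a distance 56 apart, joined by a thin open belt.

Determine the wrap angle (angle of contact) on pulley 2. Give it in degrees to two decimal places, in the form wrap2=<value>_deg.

open belt: β = asin((r2−r1)/C) = asin(1/56) = 1.0232°
wrap1 = π − 2β = 177.9536°
wrap2 = π + 2β = 182.0464°

wrap2=182.05_deg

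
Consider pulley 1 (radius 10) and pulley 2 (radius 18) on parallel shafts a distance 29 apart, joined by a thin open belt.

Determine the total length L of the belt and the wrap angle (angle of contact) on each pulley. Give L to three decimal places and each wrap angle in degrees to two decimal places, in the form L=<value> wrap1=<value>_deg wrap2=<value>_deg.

open belt: β = asin((r2−r1)/C) = asin(8/29) = 16.0134°
wrap1 = π − 2β = 147.9732°
wrap2 = π + 2β = 212.0268°
tangent length = C·cosβ = 27.8747
L = r1·wrap1 + r2·wrap2 + 2·C·cosβ = 10·2.5826 + 18·3.7006 + 2·27.8747 = 148.1858

L=148.186 wrap1=147.97_deg wrap2=212.03_deg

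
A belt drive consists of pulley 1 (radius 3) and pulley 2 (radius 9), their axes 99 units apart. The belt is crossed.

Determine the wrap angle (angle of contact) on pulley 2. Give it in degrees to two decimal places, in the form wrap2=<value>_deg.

crossed belt: β = asin((r1+r2)/C) = asin(12/99) = 6.9621°
wrap1 = wrap2 = π + 2β = 193.9241°

wrap2=193.92_deg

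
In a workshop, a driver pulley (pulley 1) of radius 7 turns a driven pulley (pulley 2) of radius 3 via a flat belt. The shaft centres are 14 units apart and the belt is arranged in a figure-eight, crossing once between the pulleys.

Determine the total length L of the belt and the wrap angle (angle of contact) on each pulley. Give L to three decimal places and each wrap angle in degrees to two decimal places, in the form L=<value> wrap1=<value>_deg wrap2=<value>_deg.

crossed belt: β = asin((r1+r2)/C) = asin(10/14) = 45.5847°
wrap1 = wrap2 = π + 2β = 271.1694°
tangent length = C·cosβ = 9.7980
L = (r1+r2)·wrap + 2·C·cosβ = 10·4.7328 + 2·9.7980 = 66.9239

L=66.924 wrap1=271.17_deg wrap2=271.17_deg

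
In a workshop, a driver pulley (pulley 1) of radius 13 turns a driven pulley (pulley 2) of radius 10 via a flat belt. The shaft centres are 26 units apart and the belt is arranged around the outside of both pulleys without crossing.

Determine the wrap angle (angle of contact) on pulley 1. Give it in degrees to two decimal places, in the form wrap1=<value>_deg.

open belt: β = asin((r2−r1)/C) = asin(-3/26) = -6.6258°
wrap1 = π − 2β = 193.2516°
wrap2 = π + 2β = 166.7484°

wrap1=193.25_deg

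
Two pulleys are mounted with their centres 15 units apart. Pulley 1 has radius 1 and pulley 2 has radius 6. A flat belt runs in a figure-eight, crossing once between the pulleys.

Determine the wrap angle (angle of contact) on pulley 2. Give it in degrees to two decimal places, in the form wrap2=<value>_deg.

crossed belt: β = asin((r1+r2)/C) = asin(7/15) = 27.8181°
wrap1 = wrap2 = π + 2β = 235.6363°

wrap2=235.64_deg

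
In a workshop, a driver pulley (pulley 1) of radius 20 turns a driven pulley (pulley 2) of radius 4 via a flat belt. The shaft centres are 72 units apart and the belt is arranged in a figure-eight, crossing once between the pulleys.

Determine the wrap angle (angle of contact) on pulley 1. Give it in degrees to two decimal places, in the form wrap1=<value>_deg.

crossed belt: β = asin((r1+r2)/C) = asin(24/72) = 19.4712°
wrap1 = wrap2 = π + 2β = 218.9424°

wrap1=218.94_deg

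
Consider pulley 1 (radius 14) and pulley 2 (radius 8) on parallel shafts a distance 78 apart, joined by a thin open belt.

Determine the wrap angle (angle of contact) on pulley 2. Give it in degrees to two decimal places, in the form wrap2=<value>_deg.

open belt: β = asin((r2−r1)/C) = asin(-6/78) = -4.4117°
wrap1 = π − 2β = 188.8235°
wrap2 = π + 2β = 171.1765°

wrap2=171.18_deg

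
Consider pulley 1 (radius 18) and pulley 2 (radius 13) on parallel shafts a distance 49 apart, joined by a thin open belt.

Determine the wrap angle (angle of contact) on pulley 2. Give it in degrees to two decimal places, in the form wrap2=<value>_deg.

open belt: β = asin((r2−r1)/C) = asin(-5/49) = -5.8567°
wrap1 = π − 2β = 191.7134°
wrap2 = π + 2β = 168.2866°

wrap2=168.29_deg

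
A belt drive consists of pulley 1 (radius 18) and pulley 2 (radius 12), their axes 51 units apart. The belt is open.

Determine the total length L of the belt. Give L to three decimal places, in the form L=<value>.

L=196.954

open belt: β = asin((r2−r1)/C) = asin(-6/51) = -6.7563°
wrap1 = π − 2β = 193.5127°
wrap2 = π + 2β = 166.4873°
tangent length = C·cosβ = 50.6458
L = r1·wrap1 + r2·wrap2 + 2·C·cosβ = 18·3.3774 + 12·2.9058 + 2·50.6458 = 196.9545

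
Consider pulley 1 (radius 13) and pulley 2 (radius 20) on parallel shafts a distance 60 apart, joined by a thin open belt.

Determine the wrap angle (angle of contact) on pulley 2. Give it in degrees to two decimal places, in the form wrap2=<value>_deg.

wrap2=193.40_deg

open belt: β = asin((r2−r1)/C) = asin(7/60) = 6.6998°
wrap1 = π − 2β = 166.6005°
wrap2 = π + 2β = 193.3995°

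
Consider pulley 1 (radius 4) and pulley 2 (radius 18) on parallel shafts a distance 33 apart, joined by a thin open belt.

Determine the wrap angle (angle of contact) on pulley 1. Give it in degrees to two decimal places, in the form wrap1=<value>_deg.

open belt: β = asin((r2−r1)/C) = asin(14/33) = 25.1027°
wrap1 = π − 2β = 129.7946°
wrap2 = π + 2β = 230.2054°

wrap1=129.79_deg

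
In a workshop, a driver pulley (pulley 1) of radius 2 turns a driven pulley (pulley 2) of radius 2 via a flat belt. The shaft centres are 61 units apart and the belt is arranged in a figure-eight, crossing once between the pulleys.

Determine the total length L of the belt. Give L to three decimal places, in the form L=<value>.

crossed belt: β = asin((r1+r2)/C) = asin(4/61) = 3.7598°
wrap1 = wrap2 = π + 2β = 187.5196°
tangent length = C·cosβ = 60.8687
L = (r1+r2)·wrap + 2·C·cosβ = 4·3.2728 + 2·60.8687 = 134.8288

L=134.829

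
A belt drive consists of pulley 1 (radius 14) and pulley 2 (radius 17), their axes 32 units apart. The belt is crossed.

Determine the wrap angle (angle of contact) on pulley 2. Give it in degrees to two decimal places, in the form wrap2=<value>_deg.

wrap2=331.28_deg

crossed belt: β = asin((r1+r2)/C) = asin(31/32) = 75.6385°
wrap1 = wrap2 = π + 2β = 331.2770°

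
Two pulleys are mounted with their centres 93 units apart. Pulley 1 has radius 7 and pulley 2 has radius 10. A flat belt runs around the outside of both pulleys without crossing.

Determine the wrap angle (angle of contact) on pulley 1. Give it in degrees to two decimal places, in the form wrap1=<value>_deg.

open belt: β = asin((r2−r1)/C) = asin(3/93) = 1.8486°
wrap1 = π − 2β = 176.3029°
wrap2 = π + 2β = 183.6971°

wrap1=176.30_deg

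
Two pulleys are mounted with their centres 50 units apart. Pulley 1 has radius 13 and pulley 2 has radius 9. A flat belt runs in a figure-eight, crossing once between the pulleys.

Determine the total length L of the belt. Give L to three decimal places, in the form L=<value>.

crossed belt: β = asin((r1+r2)/C) = asin(22/50) = 26.1039°
wrap1 = wrap2 = π + 2β = 232.2078°
tangent length = C·cosβ = 44.8999
L = (r1+r2)·wrap + 2·C·cosβ = 22·4.0528 + 2·44.8999 = 178.9612

L=178.961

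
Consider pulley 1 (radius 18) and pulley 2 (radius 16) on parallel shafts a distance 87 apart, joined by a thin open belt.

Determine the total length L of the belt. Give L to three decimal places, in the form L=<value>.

L=280.860

open belt: β = asin((r2−r1)/C) = asin(-2/87) = -1.3173°
wrap1 = π − 2β = 182.6345°
wrap2 = π + 2β = 177.3655°
tangent length = C·cosβ = 86.9770
L = r1·wrap1 + r2·wrap2 + 2·C·cosβ = 18·3.1876 + 16·3.0956 + 2·86.9770 = 280.8601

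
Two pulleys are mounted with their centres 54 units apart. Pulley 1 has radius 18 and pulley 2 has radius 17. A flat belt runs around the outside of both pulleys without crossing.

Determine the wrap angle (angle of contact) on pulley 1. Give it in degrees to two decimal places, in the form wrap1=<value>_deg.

wrap1=182.12_deg

open belt: β = asin((r2−r1)/C) = asin(-1/54) = -1.0611°
wrap1 = π − 2β = 182.1222°
wrap2 = π + 2β = 177.8778°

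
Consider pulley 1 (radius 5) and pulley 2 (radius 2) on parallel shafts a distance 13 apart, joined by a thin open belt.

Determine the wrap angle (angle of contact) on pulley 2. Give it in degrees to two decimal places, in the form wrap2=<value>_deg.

wrap2=153.32_deg

open belt: β = asin((r2−r1)/C) = asin(-3/13) = -13.3424°
wrap1 = π − 2β = 206.6847°
wrap2 = π + 2β = 153.3153°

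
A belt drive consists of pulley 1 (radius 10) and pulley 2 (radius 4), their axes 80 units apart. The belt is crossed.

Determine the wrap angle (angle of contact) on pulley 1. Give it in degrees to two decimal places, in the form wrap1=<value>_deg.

crossed belt: β = asin((r1+r2)/C) = asin(14/80) = 10.0787°
wrap1 = wrap2 = π + 2β = 200.1573°

wrap1=200.16_deg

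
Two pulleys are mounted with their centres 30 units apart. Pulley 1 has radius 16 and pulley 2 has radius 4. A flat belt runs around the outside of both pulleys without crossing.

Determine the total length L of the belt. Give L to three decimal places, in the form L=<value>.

open belt: β = asin((r2−r1)/C) = asin(-12/30) = -23.5782°
wrap1 = π − 2β = 227.1564°
wrap2 = π + 2β = 132.8436°
tangent length = C·cosβ = 27.4955
L = r1·wrap1 + r2·wrap2 + 2·C·cosβ = 16·3.9646 + 4·2.3186 + 2·27.4955 = 127.6992

L=127.699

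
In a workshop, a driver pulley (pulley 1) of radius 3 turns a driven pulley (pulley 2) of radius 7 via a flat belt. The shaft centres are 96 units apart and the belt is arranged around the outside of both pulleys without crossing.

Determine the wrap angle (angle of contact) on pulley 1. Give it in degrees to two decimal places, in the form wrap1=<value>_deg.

wrap1=175.22_deg

open belt: β = asin((r2−r1)/C) = asin(4/96) = 2.3880°
wrap1 = π − 2β = 175.2240°
wrap2 = π + 2β = 184.7760°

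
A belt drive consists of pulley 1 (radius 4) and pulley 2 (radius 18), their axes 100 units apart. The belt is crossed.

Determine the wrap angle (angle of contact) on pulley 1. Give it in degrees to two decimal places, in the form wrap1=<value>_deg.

wrap1=205.42_deg

crossed belt: β = asin((r1+r2)/C) = asin(22/100) = 12.7090°
wrap1 = wrap2 = π + 2β = 205.4181°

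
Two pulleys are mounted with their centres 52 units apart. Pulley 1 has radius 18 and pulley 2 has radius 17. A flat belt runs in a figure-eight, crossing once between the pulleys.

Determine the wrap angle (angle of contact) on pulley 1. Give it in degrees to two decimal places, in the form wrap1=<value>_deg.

crossed belt: β = asin((r1+r2)/C) = asin(35/52) = 42.3050°
wrap1 = wrap2 = π + 2β = 264.6100°

wrap1=264.61_deg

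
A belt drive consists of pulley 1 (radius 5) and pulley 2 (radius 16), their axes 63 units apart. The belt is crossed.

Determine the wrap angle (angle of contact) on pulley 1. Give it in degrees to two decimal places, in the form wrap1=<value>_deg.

wrap1=218.94_deg

crossed belt: β = asin((r1+r2)/C) = asin(21/63) = 19.4712°
wrap1 = wrap2 = π + 2β = 218.9424°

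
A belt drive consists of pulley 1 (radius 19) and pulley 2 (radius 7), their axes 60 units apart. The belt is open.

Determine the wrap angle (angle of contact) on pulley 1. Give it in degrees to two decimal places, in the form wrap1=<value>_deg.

wrap1=203.07_deg

open belt: β = asin((r2−r1)/C) = asin(-12/60) = -11.5370°
wrap1 = π − 2β = 203.0739°
wrap2 = π + 2β = 156.9261°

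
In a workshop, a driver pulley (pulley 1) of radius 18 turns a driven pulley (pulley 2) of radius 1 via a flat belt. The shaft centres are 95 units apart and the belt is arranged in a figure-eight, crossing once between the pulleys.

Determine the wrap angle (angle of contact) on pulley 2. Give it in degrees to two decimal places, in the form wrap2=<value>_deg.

crossed belt: β = asin((r1+r2)/C) = asin(19/95) = 11.5370°
wrap1 = wrap2 = π + 2β = 203.0739°

wrap2=203.07_deg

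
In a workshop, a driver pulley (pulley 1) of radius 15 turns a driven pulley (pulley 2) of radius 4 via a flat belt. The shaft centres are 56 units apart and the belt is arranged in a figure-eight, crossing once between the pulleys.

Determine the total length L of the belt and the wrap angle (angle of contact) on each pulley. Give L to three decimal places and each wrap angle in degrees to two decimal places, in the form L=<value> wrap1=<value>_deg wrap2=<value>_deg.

L=178.201 wrap1=219.67_deg wrap2=219.67_deg

crossed belt: β = asin((r1+r2)/C) = asin(19/56) = 19.8334°
wrap1 = wrap2 = π + 2β = 219.6667°
tangent length = C·cosβ = 52.6783
L = (r1+r2)·wrap + 2·C·cosβ = 19·3.8339 + 2·52.6783 = 178.2008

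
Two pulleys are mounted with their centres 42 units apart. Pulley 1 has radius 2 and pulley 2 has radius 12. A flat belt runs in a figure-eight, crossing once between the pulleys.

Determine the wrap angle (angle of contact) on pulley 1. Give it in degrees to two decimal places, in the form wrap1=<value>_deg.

wrap1=218.94_deg

crossed belt: β = asin((r1+r2)/C) = asin(14/42) = 19.4712°
wrap1 = wrap2 = π + 2β = 218.9424°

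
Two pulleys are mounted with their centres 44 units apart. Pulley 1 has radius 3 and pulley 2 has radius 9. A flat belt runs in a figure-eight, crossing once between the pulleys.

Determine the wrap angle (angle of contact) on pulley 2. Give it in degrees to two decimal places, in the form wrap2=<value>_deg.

wrap2=211.65_deg

crossed belt: β = asin((r1+r2)/C) = asin(12/44) = 15.8266°
wrap1 = wrap2 = π + 2β = 211.6532°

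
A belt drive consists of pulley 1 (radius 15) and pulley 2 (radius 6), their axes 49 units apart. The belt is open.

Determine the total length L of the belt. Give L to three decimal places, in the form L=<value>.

L=165.631

open belt: β = asin((r2−r1)/C) = asin(-9/49) = -10.5838°
wrap1 = π − 2β = 201.1676°
wrap2 = π + 2β = 158.8324°
tangent length = C·cosβ = 48.1664
L = r1·wrap1 + r2·wrap2 + 2·C·cosβ = 15·3.5110 + 6·2.7721 + 2·48.1664 = 165.6312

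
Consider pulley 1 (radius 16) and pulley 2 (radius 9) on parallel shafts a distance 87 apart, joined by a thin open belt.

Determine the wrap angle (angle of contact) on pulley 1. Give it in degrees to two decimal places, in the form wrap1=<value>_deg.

wrap1=189.23_deg

open belt: β = asin((r2−r1)/C) = asin(-7/87) = -4.6150°
wrap1 = π − 2β = 189.2300°
wrap2 = π + 2β = 170.7700°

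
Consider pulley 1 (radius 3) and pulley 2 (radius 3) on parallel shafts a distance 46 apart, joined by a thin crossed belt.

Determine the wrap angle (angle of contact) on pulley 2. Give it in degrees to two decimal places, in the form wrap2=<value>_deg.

crossed belt: β = asin((r1+r2)/C) = asin(6/46) = 7.4947°
wrap1 = wrap2 = π + 2β = 194.9894°

wrap2=194.99_deg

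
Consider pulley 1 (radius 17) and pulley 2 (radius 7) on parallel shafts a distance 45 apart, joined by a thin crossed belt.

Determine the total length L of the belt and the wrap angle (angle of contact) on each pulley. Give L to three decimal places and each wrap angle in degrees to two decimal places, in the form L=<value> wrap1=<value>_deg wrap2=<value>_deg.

L=178.531 wrap1=244.46_deg wrap2=244.46_deg

crossed belt: β = asin((r1+r2)/C) = asin(24/45) = 32.2310°
wrap1 = wrap2 = π + 2β = 244.4619°
tangent length = C·cosβ = 38.0657
L = (r1+r2)·wrap + 2·C·cosβ = 24·4.2667 + 2·38.0657 = 178.5314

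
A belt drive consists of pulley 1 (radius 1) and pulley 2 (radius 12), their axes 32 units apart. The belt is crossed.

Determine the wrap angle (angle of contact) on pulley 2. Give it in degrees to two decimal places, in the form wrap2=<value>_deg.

wrap2=227.94_deg

crossed belt: β = asin((r1+r2)/C) = asin(13/32) = 23.9695°
wrap1 = wrap2 = π + 2β = 227.9390°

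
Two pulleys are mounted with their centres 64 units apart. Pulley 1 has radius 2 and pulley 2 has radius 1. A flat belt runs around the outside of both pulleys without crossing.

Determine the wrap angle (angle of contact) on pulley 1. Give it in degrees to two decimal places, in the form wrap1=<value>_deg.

open belt: β = asin((r2−r1)/C) = asin(-1/64) = -0.8953°
wrap1 = π − 2β = 181.7906°
wrap2 = π + 2β = 178.2094°

wrap1=181.79_deg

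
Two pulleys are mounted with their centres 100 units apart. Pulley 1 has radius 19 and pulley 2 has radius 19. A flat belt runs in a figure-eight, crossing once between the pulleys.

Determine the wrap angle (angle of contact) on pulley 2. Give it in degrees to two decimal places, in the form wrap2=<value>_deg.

crossed belt: β = asin((r1+r2)/C) = asin(38/100) = 22.3337°
wrap1 = wrap2 = π + 2β = 224.6674°

wrap2=224.67_deg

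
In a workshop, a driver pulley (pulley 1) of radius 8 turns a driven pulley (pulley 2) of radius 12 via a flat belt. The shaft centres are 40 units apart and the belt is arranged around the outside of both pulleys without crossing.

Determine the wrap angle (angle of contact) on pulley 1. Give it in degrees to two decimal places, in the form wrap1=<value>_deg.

open belt: β = asin((r2−r1)/C) = asin(4/40) = 5.7392°
wrap1 = π − 2β = 168.5217°
wrap2 = π + 2β = 191.4783°

wrap1=168.52_deg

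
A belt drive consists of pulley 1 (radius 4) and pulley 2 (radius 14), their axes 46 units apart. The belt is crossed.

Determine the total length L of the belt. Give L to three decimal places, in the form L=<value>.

L=155.686

crossed belt: β = asin((r1+r2)/C) = asin(18/46) = 23.0357°
wrap1 = wrap2 = π + 2β = 226.0714°
tangent length = C·cosβ = 42.3320
L = (r1+r2)·wrap + 2·C·cosβ = 18·3.9457 + 2·42.3320 = 155.6865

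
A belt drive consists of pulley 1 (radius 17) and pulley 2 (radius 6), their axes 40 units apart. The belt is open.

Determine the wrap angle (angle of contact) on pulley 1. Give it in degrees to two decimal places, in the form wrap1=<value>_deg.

wrap1=211.92_deg

open belt: β = asin((r2−r1)/C) = asin(-11/40) = -15.9620°
wrap1 = π − 2β = 211.9240°
wrap2 = π + 2β = 148.0760°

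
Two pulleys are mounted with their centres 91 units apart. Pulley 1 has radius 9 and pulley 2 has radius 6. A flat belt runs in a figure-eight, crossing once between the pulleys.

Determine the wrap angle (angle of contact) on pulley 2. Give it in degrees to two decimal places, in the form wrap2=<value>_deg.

wrap2=198.98_deg

crossed belt: β = asin((r1+r2)/C) = asin(15/91) = 9.4877°
wrap1 = wrap2 = π + 2β = 198.9753°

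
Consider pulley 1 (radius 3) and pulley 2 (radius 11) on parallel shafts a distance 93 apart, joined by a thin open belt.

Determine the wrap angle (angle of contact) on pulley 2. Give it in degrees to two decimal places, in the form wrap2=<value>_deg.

wrap2=189.87_deg

open belt: β = asin((r2−r1)/C) = asin(8/93) = 4.9348°
wrap1 = π − 2β = 170.1305°
wrap2 = π + 2β = 189.8695°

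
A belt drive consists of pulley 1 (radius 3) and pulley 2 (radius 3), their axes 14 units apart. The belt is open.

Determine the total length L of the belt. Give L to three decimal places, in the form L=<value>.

open belt: β = asin((r2−r1)/C) = asin(0/14) = 0.0000°
wrap1 = π − 2β = 180.0000°
wrap2 = π + 2β = 180.0000°
tangent length = C·cosβ = 14.0000
L = r1·wrap1 + r2·wrap2 + 2·C·cosβ = 3·3.1416 + 3·3.1416 + 2·14.0000 = 46.8496

L=46.850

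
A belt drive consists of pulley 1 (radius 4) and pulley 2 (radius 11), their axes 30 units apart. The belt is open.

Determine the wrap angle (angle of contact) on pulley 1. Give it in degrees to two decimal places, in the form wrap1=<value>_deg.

open belt: β = asin((r2−r1)/C) = asin(7/30) = 13.4934°
wrap1 = π − 2β = 153.0132°
wrap2 = π + 2β = 206.9868°

wrap1=153.01_deg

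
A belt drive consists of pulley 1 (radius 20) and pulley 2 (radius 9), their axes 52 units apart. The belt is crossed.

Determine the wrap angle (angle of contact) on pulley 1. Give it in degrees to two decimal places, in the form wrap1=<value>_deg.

wrap1=247.79_deg

crossed belt: β = asin((r1+r2)/C) = asin(29/52) = 33.8964°
wrap1 = wrap2 = π + 2β = 247.7927°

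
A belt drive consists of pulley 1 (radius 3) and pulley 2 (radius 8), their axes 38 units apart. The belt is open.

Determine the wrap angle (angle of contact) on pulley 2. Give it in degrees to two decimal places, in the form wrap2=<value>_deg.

wrap2=195.12_deg

open belt: β = asin((r2−r1)/C) = asin(5/38) = 7.5608°
wrap1 = π − 2β = 164.8783°
wrap2 = π + 2β = 195.1217°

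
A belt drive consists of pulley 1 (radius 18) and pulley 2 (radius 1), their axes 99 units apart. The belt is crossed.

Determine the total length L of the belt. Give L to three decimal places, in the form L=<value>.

L=261.348

crossed belt: β = asin((r1+r2)/C) = asin(19/99) = 11.0648°
wrap1 = wrap2 = π + 2β = 202.1296°
tangent length = C·cosβ = 97.1597
L = (r1+r2)·wrap + 2·C·cosβ = 19·3.5278 + 2·97.1597 = 261.3480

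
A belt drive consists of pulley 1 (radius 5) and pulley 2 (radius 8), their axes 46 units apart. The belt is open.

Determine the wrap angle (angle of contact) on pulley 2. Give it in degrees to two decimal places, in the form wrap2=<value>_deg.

wrap2=187.48_deg

open belt: β = asin((r2−r1)/C) = asin(3/46) = 3.7393°
wrap1 = π − 2β = 172.5213°
wrap2 = π + 2β = 187.4787°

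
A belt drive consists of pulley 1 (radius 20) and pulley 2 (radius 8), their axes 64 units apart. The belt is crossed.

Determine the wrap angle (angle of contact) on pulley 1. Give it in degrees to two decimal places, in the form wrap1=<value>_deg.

crossed belt: β = asin((r1+r2)/C) = asin(28/64) = 25.9445°
wrap1 = wrap2 = π + 2β = 231.8890°

wrap1=231.89_deg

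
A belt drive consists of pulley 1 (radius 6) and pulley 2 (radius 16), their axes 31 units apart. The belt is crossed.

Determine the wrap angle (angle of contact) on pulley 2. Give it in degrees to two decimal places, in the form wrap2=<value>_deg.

wrap2=270.42_deg

crossed belt: β = asin((r1+r2)/C) = asin(22/31) = 45.2087°
wrap1 = wrap2 = π + 2β = 270.4174°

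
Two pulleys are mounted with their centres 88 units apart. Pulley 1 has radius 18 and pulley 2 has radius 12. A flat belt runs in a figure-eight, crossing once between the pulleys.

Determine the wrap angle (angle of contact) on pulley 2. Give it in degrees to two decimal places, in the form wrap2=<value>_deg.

wrap2=219.86_deg

crossed belt: β = asin((r1+r2)/C) = asin(30/88) = 19.9323°
wrap1 = wrap2 = π + 2β = 219.8645°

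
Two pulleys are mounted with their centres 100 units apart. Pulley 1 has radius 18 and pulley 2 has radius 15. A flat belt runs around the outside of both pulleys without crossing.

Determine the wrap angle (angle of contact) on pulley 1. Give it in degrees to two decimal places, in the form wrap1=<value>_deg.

open belt: β = asin((r2−r1)/C) = asin(-3/100) = -1.7191°
wrap1 = π − 2β = 183.4383°
wrap2 = π + 2β = 176.5617°

wrap1=183.44_deg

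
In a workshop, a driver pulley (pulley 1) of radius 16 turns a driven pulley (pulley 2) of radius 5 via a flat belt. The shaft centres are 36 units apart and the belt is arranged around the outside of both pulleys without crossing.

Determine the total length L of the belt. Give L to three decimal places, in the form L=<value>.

L=141.361

open belt: β = asin((r2−r1)/C) = asin(-11/36) = -17.7916°
wrap1 = π − 2β = 215.5832°
wrap2 = π + 2β = 144.4168°
tangent length = C·cosβ = 34.2783
L = r1·wrap1 + r2·wrap2 + 2·C·cosβ = 16·3.7626 + 5·2.5205 + 2·34.2783 = 141.3615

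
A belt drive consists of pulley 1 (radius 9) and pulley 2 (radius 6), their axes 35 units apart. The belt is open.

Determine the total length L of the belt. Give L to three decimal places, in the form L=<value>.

open belt: β = asin((r2−r1)/C) = asin(-3/35) = -4.9171°
wrap1 = π − 2β = 189.8342°
wrap2 = π + 2β = 170.1658°
tangent length = C·cosβ = 34.8712
L = r1·wrap1 + r2·wrap2 + 2·C·cosβ = 9·3.3132 + 6·2.9700 + 2·34.8712 = 117.3812

L=117.381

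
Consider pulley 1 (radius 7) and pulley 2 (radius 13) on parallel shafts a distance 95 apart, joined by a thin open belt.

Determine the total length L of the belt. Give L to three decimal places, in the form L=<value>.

L=253.211

open belt: β = asin((r2−r1)/C) = asin(6/95) = 3.6211°
wrap1 = π − 2β = 172.7578°
wrap2 = π + 2β = 187.2422°
tangent length = C·cosβ = 94.8103
L = r1·wrap1 + r2·wrap2 + 2·C·cosβ = 7·3.0152 + 13·3.2680 + 2·94.8103 = 253.2109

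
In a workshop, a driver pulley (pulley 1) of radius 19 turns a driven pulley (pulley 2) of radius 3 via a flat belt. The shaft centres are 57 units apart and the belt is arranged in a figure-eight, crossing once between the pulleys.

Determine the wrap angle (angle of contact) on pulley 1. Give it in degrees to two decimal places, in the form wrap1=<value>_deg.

wrap1=225.41_deg

crossed belt: β = asin((r1+r2)/C) = asin(22/57) = 22.7037°
wrap1 = wrap2 = π + 2β = 225.4073°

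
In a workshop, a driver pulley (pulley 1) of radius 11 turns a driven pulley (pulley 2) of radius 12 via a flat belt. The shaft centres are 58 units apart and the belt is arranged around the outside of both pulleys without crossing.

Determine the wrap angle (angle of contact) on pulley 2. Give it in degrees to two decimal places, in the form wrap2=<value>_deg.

open belt: β = asin((r2−r1)/C) = asin(1/58) = 0.9879°
wrap1 = π − 2β = 178.0242°
wrap2 = π + 2β = 181.9758°

wrap2=181.98_deg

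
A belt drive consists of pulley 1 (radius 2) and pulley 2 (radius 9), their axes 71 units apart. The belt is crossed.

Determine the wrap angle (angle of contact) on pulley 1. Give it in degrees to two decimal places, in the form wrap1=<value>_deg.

crossed belt: β = asin((r1+r2)/C) = asin(11/71) = 8.9127°
wrap1 = wrap2 = π + 2β = 197.8254°

wrap1=197.83_deg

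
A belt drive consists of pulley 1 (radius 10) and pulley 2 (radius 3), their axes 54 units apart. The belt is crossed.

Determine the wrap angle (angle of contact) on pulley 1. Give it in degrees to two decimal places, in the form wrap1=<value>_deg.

wrap1=207.86_deg

crossed belt: β = asin((r1+r2)/C) = asin(13/54) = 13.9303°
wrap1 = wrap2 = π + 2β = 207.8605°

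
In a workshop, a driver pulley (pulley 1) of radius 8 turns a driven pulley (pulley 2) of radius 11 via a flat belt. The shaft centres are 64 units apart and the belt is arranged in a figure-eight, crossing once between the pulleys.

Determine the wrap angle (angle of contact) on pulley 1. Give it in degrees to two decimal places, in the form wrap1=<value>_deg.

wrap1=214.54_deg

crossed belt: β = asin((r1+r2)/C) = asin(19/64) = 17.2700°
wrap1 = wrap2 = π + 2β = 214.5400°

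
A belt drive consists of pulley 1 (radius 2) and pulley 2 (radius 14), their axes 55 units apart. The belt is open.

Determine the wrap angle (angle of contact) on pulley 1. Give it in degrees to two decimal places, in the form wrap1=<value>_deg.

wrap1=154.80_deg

open belt: β = asin((r2−r1)/C) = asin(12/55) = 12.6023°
wrap1 = π − 2β = 154.7955°
wrap2 = π + 2β = 205.2045°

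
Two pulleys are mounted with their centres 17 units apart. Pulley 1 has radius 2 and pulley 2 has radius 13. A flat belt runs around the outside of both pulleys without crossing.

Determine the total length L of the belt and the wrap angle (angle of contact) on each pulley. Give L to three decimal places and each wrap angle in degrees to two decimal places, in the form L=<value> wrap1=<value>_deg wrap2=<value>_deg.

L=88.529 wrap1=99.36_deg wrap2=260.64_deg

open belt: β = asin((r2−r1)/C) = asin(11/17) = 40.3202°
wrap1 = π − 2β = 99.3596°
wrap2 = π + 2β = 260.6404°
tangent length = C·cosβ = 12.9615
L = r1·wrap1 + r2·wrap2 + 2·C·cosβ = 2·1.7342 + 13·4.5490 + 2·12.9615 = 88.5287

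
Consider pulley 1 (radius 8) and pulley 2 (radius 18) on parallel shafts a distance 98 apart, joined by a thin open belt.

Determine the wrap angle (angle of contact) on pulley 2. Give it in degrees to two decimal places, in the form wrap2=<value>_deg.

open belt: β = asin((r2−r1)/C) = asin(10/98) = 5.8567°
wrap1 = π − 2β = 168.2866°
wrap2 = π + 2β = 191.7134°

wrap2=191.71_deg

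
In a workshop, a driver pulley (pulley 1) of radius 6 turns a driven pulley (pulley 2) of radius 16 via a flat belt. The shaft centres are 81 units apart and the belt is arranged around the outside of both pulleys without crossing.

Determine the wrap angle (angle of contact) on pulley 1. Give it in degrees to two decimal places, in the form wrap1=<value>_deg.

open belt: β = asin((r2−r1)/C) = asin(10/81) = 7.0916°
wrap1 = π − 2β = 165.8167°
wrap2 = π + 2β = 194.1833°

wrap1=165.82_deg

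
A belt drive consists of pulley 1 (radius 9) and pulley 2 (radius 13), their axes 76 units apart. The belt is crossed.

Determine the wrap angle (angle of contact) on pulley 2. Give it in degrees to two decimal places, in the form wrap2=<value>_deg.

crossed belt: β = asin((r1+r2)/C) = asin(22/76) = 16.8264°
wrap1 = wrap2 = π + 2β = 213.6529°

wrap2=213.65_deg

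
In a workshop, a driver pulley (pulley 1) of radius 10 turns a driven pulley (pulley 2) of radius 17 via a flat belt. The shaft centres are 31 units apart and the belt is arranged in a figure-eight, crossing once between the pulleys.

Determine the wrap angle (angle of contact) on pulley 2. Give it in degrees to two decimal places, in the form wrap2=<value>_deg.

crossed belt: β = asin((r1+r2)/C) = asin(27/31) = 60.5713°
wrap1 = wrap2 = π + 2β = 301.1426°

wrap2=301.14_deg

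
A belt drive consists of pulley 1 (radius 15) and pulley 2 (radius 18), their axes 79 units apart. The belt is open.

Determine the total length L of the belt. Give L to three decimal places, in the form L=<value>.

L=261.786

open belt: β = asin((r2−r1)/C) = asin(3/79) = 2.1763°
wrap1 = π − 2β = 175.6474°
wrap2 = π + 2β = 184.3526°
tangent length = C·cosβ = 78.9430
L = r1·wrap1 + r2·wrap2 + 2·C·cosβ = 15·3.0656 + 18·3.2176 + 2·78.9430 = 261.7865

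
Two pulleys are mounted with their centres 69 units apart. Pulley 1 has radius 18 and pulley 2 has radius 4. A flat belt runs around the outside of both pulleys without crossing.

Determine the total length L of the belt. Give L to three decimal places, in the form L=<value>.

L=209.965

open belt: β = asin((r2−r1)/C) = asin(-14/69) = -11.7065°
wrap1 = π − 2β = 203.4130°
wrap2 = π + 2β = 156.5870°
tangent length = C·cosβ = 67.5648
L = r1·wrap1 + r2·wrap2 + 2·C·cosβ = 18·3.5502 + 4·2.7330 + 2·67.5648 = 209.9655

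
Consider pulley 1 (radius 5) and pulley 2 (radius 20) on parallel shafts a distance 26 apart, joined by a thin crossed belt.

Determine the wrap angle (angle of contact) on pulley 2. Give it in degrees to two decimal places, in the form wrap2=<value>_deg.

crossed belt: β = asin((r1+r2)/C) = asin(25/26) = 74.0576°
wrap1 = wrap2 = π + 2β = 328.1153°

wrap2=328.12_deg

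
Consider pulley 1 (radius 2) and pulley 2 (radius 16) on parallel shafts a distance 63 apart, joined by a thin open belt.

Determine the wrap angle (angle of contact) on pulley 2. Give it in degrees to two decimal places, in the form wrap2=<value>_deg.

wrap2=205.68_deg

open belt: β = asin((r2−r1)/C) = asin(14/63) = 12.8396°
wrap1 = π − 2β = 154.3208°
wrap2 = π + 2β = 205.6792°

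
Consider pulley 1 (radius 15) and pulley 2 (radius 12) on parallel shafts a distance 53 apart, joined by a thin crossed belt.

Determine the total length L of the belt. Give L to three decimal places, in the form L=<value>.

L=204.901

crossed belt: β = asin((r1+r2)/C) = asin(27/53) = 30.6261°
wrap1 = wrap2 = π + 2β = 241.2523°
tangent length = C·cosβ = 45.6070
L = (r1+r2)·wrap + 2·C·cosβ = 27·4.2106 + 2·45.6070 = 204.9015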